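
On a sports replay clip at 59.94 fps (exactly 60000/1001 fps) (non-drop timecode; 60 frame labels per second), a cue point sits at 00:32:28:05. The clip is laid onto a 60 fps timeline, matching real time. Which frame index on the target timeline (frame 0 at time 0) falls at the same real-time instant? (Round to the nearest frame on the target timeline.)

frame 117002

Source frame index: (0×3600 + 32×60 + 28) × 60 + 5 = 116885.
Real time: 116885 / (60000/1001) = 23400377/12000 s.
Target frame: (23400377/12000) × (60) = 23400377/200 ≈ 117001.885 → 117002.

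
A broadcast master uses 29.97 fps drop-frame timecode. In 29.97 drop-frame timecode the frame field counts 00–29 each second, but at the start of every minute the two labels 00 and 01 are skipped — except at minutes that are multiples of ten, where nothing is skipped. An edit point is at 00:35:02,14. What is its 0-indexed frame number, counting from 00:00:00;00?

Complete 10-minute blocks: 3, each 17982 frames → 53946.
Remaining 5 whole minutes in the current block: 1800 + 4 × 1798 = 8992 frames.
Within the current minute: 2 × 30 + 14 − 2 = 72 (labels ;00/;01 skipped at this minute). Total = 53946 + 8992 + 72 = 63010.

63010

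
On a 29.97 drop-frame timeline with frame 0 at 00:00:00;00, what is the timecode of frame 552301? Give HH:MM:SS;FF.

Each 10-minute DF block holds 10 × 60 × 30 − 9 × 2 = 17982 frames. 552301 ÷ 17982 → 30 full blocks, remainder 12841.
Within the partial block the first minute is 1800 frames and each further minute 1798, so 7 further minute boundaries passed. Total skipped labels = 18 × 30 + 2 × 7 = 554.
Non-drop label index = 552301 + 554 = 552855; at 30 labels/s that is 05:07:08:15, i.e. DF 05:07:08;15.

05:07:08;15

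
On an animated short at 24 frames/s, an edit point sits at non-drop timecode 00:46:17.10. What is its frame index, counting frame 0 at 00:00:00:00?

Total seconds to the label: (0 × 3600 + 46 × 60 + 17) = 2777.
Frame index = 2777 × 24 + 10 = 66658.

66658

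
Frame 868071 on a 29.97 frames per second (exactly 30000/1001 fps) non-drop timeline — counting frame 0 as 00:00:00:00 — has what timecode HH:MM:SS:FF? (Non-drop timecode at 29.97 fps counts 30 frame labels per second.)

868071 ÷ 30 = 28935 full seconds, remainder 21 frames.
28935 s = 8 h 2 min 15 s.
Timecode: 08:02:15:21.

08:02:15:21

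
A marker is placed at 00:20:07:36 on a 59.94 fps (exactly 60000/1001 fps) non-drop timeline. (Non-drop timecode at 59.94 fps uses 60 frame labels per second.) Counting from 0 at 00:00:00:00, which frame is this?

Total seconds to the label: (0 × 3600 + 20 × 60 + 7) = 1207.
Frame index = 1207 × 60 + 36 = 72456.

frame 72456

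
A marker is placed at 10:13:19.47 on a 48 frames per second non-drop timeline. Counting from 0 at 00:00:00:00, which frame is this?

Total seconds to the label: (10 × 3600 + 13 × 60 + 19) = 36799.
Frame index = 36799 × 48 + 47 = 1766399.

1766399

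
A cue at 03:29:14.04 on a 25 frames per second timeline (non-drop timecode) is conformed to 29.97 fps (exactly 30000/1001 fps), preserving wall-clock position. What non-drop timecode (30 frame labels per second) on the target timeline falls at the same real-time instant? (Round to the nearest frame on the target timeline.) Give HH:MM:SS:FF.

Source frame index: (3×3600 + 29×60 + 14) × 25 + 4 = 313854.
Real time: 313854 / (25) = 313854/25 s.
Target frame: (313854/25) × (30000/1001) = 376624800/1001 ≈ 376248.551 → 376249.
At 30 labels/s: frame 376249 → 03:29:01:19.

03:29:01:19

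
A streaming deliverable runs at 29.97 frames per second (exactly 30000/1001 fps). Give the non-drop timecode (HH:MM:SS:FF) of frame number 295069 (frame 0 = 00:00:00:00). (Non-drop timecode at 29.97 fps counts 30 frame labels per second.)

295069 ÷ 30 = 9835 full seconds, remainder 19 frames.
9835 s = 2 h 43 min 55 s.
Timecode: 02:43:55:19.

02:43:55:19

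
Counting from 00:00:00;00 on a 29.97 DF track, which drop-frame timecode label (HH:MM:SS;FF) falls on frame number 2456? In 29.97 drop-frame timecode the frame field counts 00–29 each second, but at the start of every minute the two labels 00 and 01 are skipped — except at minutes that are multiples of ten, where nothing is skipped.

00:01:21;28

Each 10-minute DF block holds 10 × 60 × 30 − 9 × 2 = 17982 frames. 2456 ÷ 17982 → 0 full blocks, remainder 2456.
Within the partial block the first minute is 1800 frames and each further minute 1798, so 1 further minute boundary passed. Total skipped labels = 18 × 0 + 2 × 1 = 2.
Non-drop label index = 2456 + 2 = 2458; at 30 labels/s that is 00:01:21:28, i.e. DF 00:01:21;28.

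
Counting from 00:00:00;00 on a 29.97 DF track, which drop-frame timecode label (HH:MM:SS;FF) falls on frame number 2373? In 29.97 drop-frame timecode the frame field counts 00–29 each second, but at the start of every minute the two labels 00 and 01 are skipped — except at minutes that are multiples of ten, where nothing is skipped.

Each 10-minute DF block holds 10 × 60 × 30 − 9 × 2 = 17982 frames. 2373 ÷ 17982 → 0 full blocks, remainder 2373.
Within the partial block the first minute is 1800 frames and each further minute 1798, so 1 further minute boundary passed. Total skipped labels = 18 × 0 + 2 × 1 = 2.
Non-drop label index = 2373 + 2 = 2375; at 30 labels/s that is 00:01:19:05, i.e. DF 00:01:19;05.

00:01:19;05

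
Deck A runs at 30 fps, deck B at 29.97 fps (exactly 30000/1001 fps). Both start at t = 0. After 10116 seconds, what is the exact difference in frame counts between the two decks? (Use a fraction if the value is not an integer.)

A emits 30 × 10116 = 303480 frames; B emits 30000/1001 × 10116 = 303480000/1001.
Difference = 303480/1001 frames (≈ 303.1768); B is behind A.

303480/1001 frames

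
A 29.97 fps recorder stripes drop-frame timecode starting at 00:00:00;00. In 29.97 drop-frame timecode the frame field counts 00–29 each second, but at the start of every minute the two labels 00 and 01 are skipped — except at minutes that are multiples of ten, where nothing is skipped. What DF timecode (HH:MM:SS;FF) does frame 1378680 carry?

12:46:42;00

Ten DF minutes hold 17982 frames, so frame 1378680 lies in block 76 (frames 1366632–1384613) with 12048 frames into that block.
The block's first minute is 1800 frames and the rest 1798 each; 12048 frames reaches minute 6, so 76 × 18 + 6 × 2 = 1380 labels have been skipped so far.
Adding those back, label number 1378680 + 1380 = 1380060 at 30 labels/s is 46002 s + 0 f = 12 h 46 min 42 s frame 0, i.e. 12:46:42;00.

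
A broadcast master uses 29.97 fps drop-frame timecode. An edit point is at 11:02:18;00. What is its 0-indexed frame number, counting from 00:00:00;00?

Complete 10-minute blocks: 66, each 17982 frames → 1186812.
Remaining 2 whole minutes in the current block: 1800 + 1 × 1798 = 3598 frames.
Within the current minute: 18 × 30 + 0 − 2 = 538 (labels ;00/;01 skipped at this minute). Total = 1186812 + 3598 + 538 = 1190948.

1190948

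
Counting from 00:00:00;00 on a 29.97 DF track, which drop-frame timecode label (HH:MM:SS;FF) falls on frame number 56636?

00:31:29;22

Ten DF minutes hold 17982 frames, so frame 56636 lies in block 3 (frames 53946–71927) with 2690 frames into that block.
The block's first minute is 1800 frames and the rest 1798 each; 2690 frames reaches minute 1, so 3 × 18 + 1 × 2 = 56 labels have been skipped so far.
Adding those back, label number 56636 + 56 = 56692 at 30 labels/s is 1889 s + 22 f = 0 h 31 min 29 s frame 22, i.e. 00:31:29;22.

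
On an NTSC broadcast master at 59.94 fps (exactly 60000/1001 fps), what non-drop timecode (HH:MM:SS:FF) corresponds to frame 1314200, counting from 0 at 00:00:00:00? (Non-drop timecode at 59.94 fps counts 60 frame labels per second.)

06:05:03:20

1314200 ÷ 60 = 21903 full seconds, remainder 20 frames.
21903 s = 6 h 5 min 3 s.
Timecode: 06:05:03:20.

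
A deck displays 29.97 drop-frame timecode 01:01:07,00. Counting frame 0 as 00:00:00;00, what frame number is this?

109900

Complete 10-minute blocks: 6, each 17982 frames → 107892.
Remaining 1 whole minute in the current block: 1800 + 0 × 1798 = 1800 frames.
Within the current minute: 7 × 30 + 0 − 2 = 208 (labels ;00/;01 skipped at this minute). Total = 107892 + 1800 + 208 = 109900.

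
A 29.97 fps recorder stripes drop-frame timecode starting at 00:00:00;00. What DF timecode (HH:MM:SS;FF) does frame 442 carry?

00:00:14;22

Each 10-minute DF block holds 10 × 60 × 30 − 9 × 2 = 17982 frames. 442 ÷ 17982 → 0 full blocks, remainder 442.
Within the partial block the first minute is 1800 frames and each further minute 1798, so 0 further minute boundaries passed. Total skipped labels = 18 × 0 + 2 × 0 = 0.
Non-drop label index = 442 + 0 = 442; at 30 labels/s that is 00:00:14:22, i.e. DF 00:00:14;22.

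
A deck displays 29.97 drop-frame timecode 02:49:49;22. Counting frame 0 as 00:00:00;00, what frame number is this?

As if non-drop at 30 labels/s: (2 × 3600 + 49 × 60 + 49) × 30 + 22 = 305692.
Minute boundaries passed: 169; those not divisible by 10: 169 − 16 = 153; dropped labels = 2 × 153 = 306.
Actual frame index = 305692 − 306 = 305386.

305386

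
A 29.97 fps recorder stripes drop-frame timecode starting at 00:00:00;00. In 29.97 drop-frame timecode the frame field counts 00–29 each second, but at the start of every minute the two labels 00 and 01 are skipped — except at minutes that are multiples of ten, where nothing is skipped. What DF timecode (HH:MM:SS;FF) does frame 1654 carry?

Each 10-minute DF block holds 10 × 60 × 30 − 9 × 2 = 17982 frames. 1654 ÷ 17982 → 0 full blocks, remainder 1654.
Within the partial block the first minute is 1800 frames and each further minute 1798, so 0 further minute boundaries passed. Total skipped labels = 18 × 0 + 2 × 0 = 0.
Non-drop label index = 1654 + 0 = 1654; at 30 labels/s that is 00:00:55:04, i.e. DF 00:00:55;04.

00:00:55;04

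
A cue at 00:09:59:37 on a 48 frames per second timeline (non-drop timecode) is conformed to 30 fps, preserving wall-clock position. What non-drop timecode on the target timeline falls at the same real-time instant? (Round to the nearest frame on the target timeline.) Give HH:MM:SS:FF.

Source frame index: (0×3600 + 9×60 + 59) × 48 + 37 = 28789.
Real time: 28789 / (48) = 28789/48 s.
Target frame: (28789/48) × (30) = 143945/8 ≈ 17993.125 → 17993.
At 30 labels/s: frame 17993 → 00:09:59:23.

00:09:59:23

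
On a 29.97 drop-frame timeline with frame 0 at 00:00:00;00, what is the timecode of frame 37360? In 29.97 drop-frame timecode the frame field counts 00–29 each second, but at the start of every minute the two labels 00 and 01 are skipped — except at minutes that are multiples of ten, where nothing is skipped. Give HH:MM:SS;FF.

Ten DF minutes hold 17982 frames, so frame 37360 lies in block 2 (frames 35964–53945) with 1396 frames into that block.
The block's first minute is 1800 frames and the rest 1798 each; 1396 frames reaches minute 0, so 2 × 18 + 0 × 2 = 36 labels have been skipped so far.
Adding those back, label number 37360 + 36 = 37396 at 30 labels/s is 1246 s + 16 f = 0 h 20 min 46 s frame 16, i.e. 00:20:46;16.

00:20:46;16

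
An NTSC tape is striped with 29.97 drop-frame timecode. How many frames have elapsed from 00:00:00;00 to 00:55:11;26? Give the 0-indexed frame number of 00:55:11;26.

Complete 10-minute blocks: 5, each 17982 frames → 89910.
Remaining 5 whole minutes in the current block: 1800 + 4 × 1798 = 8992 frames.
Within the current minute: 11 × 30 + 26 − 2 = 354 (labels ;00/;01 skipped at this minute). Total = 89910 + 8992 + 354 = 99256.

99256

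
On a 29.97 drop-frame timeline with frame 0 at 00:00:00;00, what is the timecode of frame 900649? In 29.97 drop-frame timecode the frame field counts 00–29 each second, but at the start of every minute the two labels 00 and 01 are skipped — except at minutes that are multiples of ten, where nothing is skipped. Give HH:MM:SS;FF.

Ten DF minutes hold 17982 frames, so frame 900649 lies in block 50 (frames 899100–917081) with 1549 frames into that block.
The block's first minute is 1800 frames and the rest 1798 each; 1549 frames reaches minute 0, so 50 × 18 + 0 × 2 = 900 labels have been skipped so far.
Adding those back, label number 900649 + 900 = 901549 at 30 labels/s is 30051 s + 19 f = 8 h 20 min 51 s frame 19, i.e. 08:20:51;19.

08:20:51;19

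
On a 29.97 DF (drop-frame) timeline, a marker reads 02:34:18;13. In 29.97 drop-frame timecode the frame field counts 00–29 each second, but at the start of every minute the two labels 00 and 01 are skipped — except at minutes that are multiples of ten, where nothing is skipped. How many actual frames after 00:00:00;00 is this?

As if non-drop at 30 labels/s: (2 × 3600 + 34 × 60 + 18) × 30 + 13 = 277753.
Minute boundaries passed: 154; those not divisible by 10: 154 − 15 = 139; dropped labels = 2 × 139 = 278.
Actual frame index = 277753 − 278 = 277475.

277475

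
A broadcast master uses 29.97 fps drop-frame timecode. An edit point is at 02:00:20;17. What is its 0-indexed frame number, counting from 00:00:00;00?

As if non-drop at 30 labels/s: (2 × 3600 + 0 × 60 + 20) × 30 + 17 = 216617.
Minute boundaries passed: 120; those not divisible by 10: 120 − 12 = 108; dropped labels = 2 × 108 = 216.
Actual frame index = 216617 − 216 = 216401.

216401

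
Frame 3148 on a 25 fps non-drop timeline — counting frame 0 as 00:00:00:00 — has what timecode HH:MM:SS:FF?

00:02:05:23

3148 ÷ 25 = 125 full seconds, remainder 23 frames.
125 s = 0 h 2 min 5 s.
Timecode: 00:02:05:23.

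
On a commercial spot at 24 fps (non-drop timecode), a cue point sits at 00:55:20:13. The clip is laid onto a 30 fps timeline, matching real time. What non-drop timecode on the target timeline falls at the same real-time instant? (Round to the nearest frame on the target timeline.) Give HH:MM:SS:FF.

Source frame index: (0×3600 + 55×60 + 20) × 24 + 13 = 79693.
Real time: 79693 / (24) = 79693/24 s.
Target frame: (79693/24) × (30) = 398465/4 ≈ 99616.250 → 99616.
At 30 labels/s: frame 99616 → 00:55:20:16.

00:55:20:16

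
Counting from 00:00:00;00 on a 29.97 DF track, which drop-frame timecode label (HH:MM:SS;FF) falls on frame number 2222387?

Each 10-minute DF block holds 10 × 60 × 30 − 9 × 2 = 17982 frames. 2222387 ÷ 17982 → 123 full blocks, remainder 10601.
Within the partial block the first minute is 1800 frames and each further minute 1798, so 5 further minute boundaries passed. Total skipped labels = 18 × 123 + 2 × 5 = 2224.
Non-drop label index = 2222387 + 2224 = 2224611; at 30 labels/s that is 20:35:53:21, i.e. DF 20:35:53;21.

20:35:53;21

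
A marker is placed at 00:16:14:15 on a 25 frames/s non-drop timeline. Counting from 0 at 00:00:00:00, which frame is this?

frame 24365

Total seconds to the label: (0 × 3600 + 16 × 60 + 14) = 974.
Frame index = 974 × 25 + 15 = 24365.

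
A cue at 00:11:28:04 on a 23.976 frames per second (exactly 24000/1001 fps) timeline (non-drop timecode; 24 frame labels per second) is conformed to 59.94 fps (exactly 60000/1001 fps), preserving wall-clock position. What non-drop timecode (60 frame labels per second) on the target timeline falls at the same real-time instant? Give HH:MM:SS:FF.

00:11:28:10

Source frame index: (0×3600 + 11×60 + 28) × 24 + 4 = 16516.
Real time: 16516 / (24000/1001) = 4133129/6000 s.
Target frame: (4133129/6000) × (60000/1001) = 41290.
At 60 labels/s: frame 41290 → 00:11:28:10.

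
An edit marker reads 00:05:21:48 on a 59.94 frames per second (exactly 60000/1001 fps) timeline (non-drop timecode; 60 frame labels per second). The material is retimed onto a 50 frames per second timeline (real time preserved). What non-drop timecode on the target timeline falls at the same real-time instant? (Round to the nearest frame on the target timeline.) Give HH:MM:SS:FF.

00:05:22:06

Source frame index: (0×3600 + 5×60 + 21) × 60 + 48 = 19308.
Real time: 19308 / (60000/1001) = 1610609/5000 s.
Target frame: (1610609/5000) × (50) = 1610609/100 ≈ 16106.090 → 16106.
At 50 labels/s: frame 16106 → 00:05:22:06.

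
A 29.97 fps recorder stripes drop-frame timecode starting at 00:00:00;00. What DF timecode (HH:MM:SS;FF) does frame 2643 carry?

Each 10-minute DF block holds 10 × 60 × 30 − 9 × 2 = 17982 frames. 2643 ÷ 17982 → 0 full blocks, remainder 2643.
Within the partial block the first minute is 1800 frames and each further minute 1798, so 1 further minute boundary passed. Total skipped labels = 18 × 0 + 2 × 1 = 2.
Non-drop label index = 2643 + 2 = 2645; at 30 labels/s that is 00:01:28:05, i.e. DF 00:01:28;05.

00:01:28;05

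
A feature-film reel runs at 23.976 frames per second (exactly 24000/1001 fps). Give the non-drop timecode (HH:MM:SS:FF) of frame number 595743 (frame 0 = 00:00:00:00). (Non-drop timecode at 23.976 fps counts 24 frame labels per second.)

595743 ÷ 24 = 24822 full seconds, remainder 15 frames.
24822 s = 6 h 53 min 42 s.
Timecode: 06:53:42:15.

06:53:42:15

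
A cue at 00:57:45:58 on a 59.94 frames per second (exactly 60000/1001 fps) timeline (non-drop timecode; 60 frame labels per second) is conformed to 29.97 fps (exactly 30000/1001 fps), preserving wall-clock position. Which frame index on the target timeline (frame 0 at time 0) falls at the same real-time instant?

frame 103979

Source frame index: (0×3600 + 57×60 + 45) × 60 + 58 = 207958.
Real time: 207958 / (60000/1001) = 104082979/30000 s.
Target frame: (104082979/30000) × (30000/1001) = 103979.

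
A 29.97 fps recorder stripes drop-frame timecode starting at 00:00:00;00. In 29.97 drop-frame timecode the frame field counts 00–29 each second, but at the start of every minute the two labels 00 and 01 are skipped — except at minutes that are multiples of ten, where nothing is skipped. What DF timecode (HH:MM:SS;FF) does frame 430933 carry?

Ten DF minutes hold 17982 frames, so frame 430933 lies in block 23 (frames 413586–431567) with 17347 frames into that block.
The block's first minute is 1800 frames and the rest 1798 each; 17347 frames reaches minute 9, so 23 × 18 + 9 × 2 = 432 labels have been skipped so far.
Adding those back, label number 430933 + 432 = 431365 at 30 labels/s is 14378 s + 25 f = 3 h 59 min 38 s frame 25, i.e. 03:59:38;25.

03:59:38;25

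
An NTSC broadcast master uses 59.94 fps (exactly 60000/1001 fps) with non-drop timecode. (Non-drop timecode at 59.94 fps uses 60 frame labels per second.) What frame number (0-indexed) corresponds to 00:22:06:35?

79595

Total seconds to the label: (0 × 3600 + 22 × 60 + 6) = 1326.
Frame index = 1326 × 60 + 35 = 79595.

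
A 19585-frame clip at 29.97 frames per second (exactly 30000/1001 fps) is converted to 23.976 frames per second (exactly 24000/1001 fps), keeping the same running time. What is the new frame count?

15668 frames

Frames at target rate = 19585 × (24000/1001) / (30000/1001) = 15668.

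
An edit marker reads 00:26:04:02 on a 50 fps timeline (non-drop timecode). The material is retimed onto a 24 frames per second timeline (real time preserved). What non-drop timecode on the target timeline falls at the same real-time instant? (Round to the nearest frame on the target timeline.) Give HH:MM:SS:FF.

Source frame index: (0×3600 + 26×60 + 4) × 50 + 2 = 78202.
Real time: 78202 / (50) = 39101/25 s.
Target frame: (39101/25) × (24) = 938424/25 ≈ 37536.960 → 37537.
At 24 labels/s: frame 37537 → 00:26:04:01.

00:26:04:01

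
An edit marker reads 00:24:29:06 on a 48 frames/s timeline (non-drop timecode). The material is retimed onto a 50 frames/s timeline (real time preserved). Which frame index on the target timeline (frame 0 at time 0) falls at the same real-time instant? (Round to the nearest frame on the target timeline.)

Source frame index: (0×3600 + 24×60 + 29) × 48 + 6 = 70518.
Real time: 70518 / (48) = 11753/8 s.
Target frame: (11753/8) × (50) = 293825/4 ≈ 73456.250 → 73456.

frame 73456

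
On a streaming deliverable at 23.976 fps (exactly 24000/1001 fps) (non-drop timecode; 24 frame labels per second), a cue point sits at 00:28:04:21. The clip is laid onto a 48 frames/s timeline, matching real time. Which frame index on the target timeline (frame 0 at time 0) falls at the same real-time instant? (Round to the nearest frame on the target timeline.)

frame 80955

Source frame index: (0×3600 + 28×60 + 4) × 24 + 21 = 40437.
Real time: 40437 / (24000/1001) = 13492479/8000 s.
Target frame: (13492479/8000) × (48) = 40477437/500 ≈ 80954.874 → 80955.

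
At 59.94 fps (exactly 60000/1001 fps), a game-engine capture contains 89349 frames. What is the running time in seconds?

Running time = 89349 / (60000/1001) = 1490.63915 s.

1490.63915 seconds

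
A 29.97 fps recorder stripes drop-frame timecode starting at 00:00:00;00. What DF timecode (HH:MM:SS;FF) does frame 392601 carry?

Each 10-minute DF block holds 10 × 60 × 30 − 9 × 2 = 17982 frames. 392601 ÷ 17982 → 21 full blocks, remainder 14979.
Within the partial block the first minute is 1800 frames and each further minute 1798, so 8 further minute boundaries passed. Total skipped labels = 18 × 21 + 2 × 8 = 394.
Non-drop label index = 392601 + 394 = 392995; at 30 labels/s that is 03:38:19:25, i.e. DF 03:38:19;25.

03:38:19;25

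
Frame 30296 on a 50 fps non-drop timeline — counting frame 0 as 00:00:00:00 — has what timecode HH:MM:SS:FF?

00:10:05:46

30296 ÷ 50 = 605 full seconds, remainder 46 frames.
605 s = 0 h 10 min 5 s.
Timecode: 00:10:05:46.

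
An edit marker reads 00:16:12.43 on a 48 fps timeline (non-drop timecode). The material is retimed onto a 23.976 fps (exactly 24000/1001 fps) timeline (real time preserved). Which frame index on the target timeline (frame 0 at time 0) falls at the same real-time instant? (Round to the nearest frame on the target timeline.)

frame 23326

Source frame index: (0×3600 + 16×60 + 12) × 48 + 43 = 46699.
Real time: 46699 / (48) = 46699/48 s.
Target frame: (46699/48) × (24000/1001) = 23349500/1001 ≈ 23326.174 → 23326.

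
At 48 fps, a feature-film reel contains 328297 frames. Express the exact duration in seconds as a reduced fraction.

Running time = 328297 ÷ (48) = 328297 × 1/48 = 328297/48 s.

328297/48 seconds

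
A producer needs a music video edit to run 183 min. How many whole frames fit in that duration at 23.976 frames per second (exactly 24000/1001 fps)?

263256 frames

183 min = 10980 s.
Frames = 10980 × 24000/1001 = 263520000/1001 ≈ 263256.7433.
Complete frames: 263256.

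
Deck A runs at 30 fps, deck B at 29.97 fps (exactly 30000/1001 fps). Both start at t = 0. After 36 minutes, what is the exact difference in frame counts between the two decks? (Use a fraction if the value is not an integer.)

36 min = 2160 s.
A emits 30 × 2160 = 64800 frames; B emits 30000/1001 × 2160 = 64800000/1001.
Difference = 64800/1001 frames (≈ 64.7353); B is behind A.

64800/1001 frames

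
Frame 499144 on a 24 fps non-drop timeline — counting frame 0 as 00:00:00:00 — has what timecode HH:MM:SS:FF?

05:46:37:16

499144 ÷ 24 = 20797 full seconds, remainder 16 frames.
20797 s = 5 h 46 min 37 s.
Timecode: 05:46:37:16.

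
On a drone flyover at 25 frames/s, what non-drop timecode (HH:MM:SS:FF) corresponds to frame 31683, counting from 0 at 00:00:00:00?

31683 ÷ 25 = 1267 full seconds, remainder 8 frames.
1267 s = 0 h 21 min 7 s.
Timecode: 00:21:07:08.

00:21:07:08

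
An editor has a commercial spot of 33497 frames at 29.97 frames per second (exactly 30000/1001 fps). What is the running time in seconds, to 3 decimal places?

Running time = 33497 × 1001/30000 = 33530497/30000 s ≈ 1117.683 s.

1117.683 seconds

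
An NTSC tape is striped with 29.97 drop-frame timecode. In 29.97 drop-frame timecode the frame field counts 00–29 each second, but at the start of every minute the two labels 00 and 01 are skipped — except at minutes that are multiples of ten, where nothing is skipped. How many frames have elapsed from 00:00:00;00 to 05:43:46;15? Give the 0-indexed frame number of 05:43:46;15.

618177

As if non-drop at 30 labels/s: (5 × 3600 + 43 × 60 + 46) × 30 + 15 = 618795.
Minute boundaries passed: 343; those not divisible by 10: 343 − 34 = 309; dropped labels = 2 × 309 = 618.
Actual frame index = 618795 − 618 = 618177.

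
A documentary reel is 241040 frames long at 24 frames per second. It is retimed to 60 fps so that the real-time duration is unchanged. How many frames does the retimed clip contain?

602600 frames

Target frames = source frames × (target rate / source rate) = 241040 × (60)/(24) = 241040 × 5/2 = 602600.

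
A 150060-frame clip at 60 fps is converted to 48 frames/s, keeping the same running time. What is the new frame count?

120048 frames

Target frames = source frames × (target rate / source rate) = 150060 × (48)/(60) = 150060 × 4/5 = 120048.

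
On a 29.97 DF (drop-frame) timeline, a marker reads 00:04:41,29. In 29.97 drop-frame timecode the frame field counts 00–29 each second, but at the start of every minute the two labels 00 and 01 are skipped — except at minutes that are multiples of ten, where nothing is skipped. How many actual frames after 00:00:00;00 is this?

8451

Complete 10-minute blocks: 0, each 17982 frames → 0.
Remaining 4 whole minutes in the current block: 1800 + 3 × 1798 = 7194 frames.
Within the current minute: 41 × 30 + 29 − 2 = 1257 (labels ;00/;01 skipped at this minute). Total = 0 + 7194 + 1257 = 8451.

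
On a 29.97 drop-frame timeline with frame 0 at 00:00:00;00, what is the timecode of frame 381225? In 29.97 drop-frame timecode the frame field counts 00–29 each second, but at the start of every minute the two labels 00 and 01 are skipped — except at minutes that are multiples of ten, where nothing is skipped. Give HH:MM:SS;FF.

Ten DF minutes hold 17982 frames, so frame 381225 lies in block 21 (frames 377622–395603) with 3603 frames into that block.
The block's first minute is 1800 frames and the rest 1798 each; 3603 frames reaches minute 2, so 21 × 18 + 2 × 2 = 382 labels have been skipped so far.
Adding those back, label number 381225 + 382 = 381607 at 30 labels/s is 12720 s + 7 f = 3 h 32 min 0 s frame 7, i.e. 03:32:00;07.

03:32:00;07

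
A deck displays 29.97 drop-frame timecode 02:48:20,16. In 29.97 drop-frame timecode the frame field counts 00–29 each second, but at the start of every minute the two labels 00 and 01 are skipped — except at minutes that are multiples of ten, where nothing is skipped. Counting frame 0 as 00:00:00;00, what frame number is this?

302712

As if non-drop at 30 labels/s: (2 × 3600 + 48 × 60 + 20) × 30 + 16 = 303016.
Minute boundaries passed: 168; those not divisible by 10: 168 − 16 = 152; dropped labels = 2 × 152 = 304.
Actual frame index = 303016 − 304 = 302712.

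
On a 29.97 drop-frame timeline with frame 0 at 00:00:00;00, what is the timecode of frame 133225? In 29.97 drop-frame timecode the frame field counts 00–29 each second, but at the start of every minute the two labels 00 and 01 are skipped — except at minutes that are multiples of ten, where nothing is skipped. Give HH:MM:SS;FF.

Each 10-minute DF block holds 10 × 60 × 30 − 9 × 2 = 17982 frames. 133225 ÷ 17982 → 7 full blocks, remainder 7351.
Within the partial block the first minute is 1800 frames and each further minute 1798, so 4 further minute boundaries passed. Total skipped labels = 18 × 7 + 2 × 4 = 134.
Non-drop label index = 133225 + 134 = 133359; at 30 labels/s that is 01:14:05:09, i.e. DF 01:14:05;09.

01:14:05;09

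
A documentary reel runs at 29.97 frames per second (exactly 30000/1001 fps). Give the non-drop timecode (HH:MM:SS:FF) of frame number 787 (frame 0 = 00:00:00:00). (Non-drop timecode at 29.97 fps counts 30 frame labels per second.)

00:00:26:07

787 ÷ 30 = 26 full seconds, remainder 7 frames.
26 s = 0 h 0 min 26 s.
Timecode: 00:00:26:07.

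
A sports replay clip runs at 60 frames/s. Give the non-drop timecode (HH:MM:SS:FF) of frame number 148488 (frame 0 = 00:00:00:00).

00:41:14:48

148488 ÷ 60 = 2474 full seconds, remainder 48 frames.
2474 s = 0 h 41 min 14 s.
Timecode: 00:41:14:48.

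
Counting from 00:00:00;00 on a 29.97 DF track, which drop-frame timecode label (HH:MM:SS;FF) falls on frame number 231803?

Each 10-minute DF block holds 10 × 60 × 30 − 9 × 2 = 17982 frames. 231803 ÷ 17982 → 12 full blocks, remainder 16019.
Within the partial block the first minute is 1800 frames and each further minute 1798, so 8 further minute boundaries passed. Total skipped labels = 18 × 12 + 2 × 8 = 232.
Non-drop label index = 231803 + 232 = 232035; at 30 labels/s that is 02:08:54:15, i.e. DF 02:08:54;15.

02:08:54;15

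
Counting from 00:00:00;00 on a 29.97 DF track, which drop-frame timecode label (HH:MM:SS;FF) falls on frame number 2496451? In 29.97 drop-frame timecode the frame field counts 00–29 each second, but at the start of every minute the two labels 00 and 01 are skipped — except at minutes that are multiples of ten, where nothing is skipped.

23:08:18;11

Each 10-minute DF block holds 10 × 60 × 30 − 9 × 2 = 17982 frames. 2496451 ÷ 17982 → 138 full blocks, remainder 14935.
Within the partial block the first minute is 1800 frames and each further minute 1798, so 8 further minute boundaries passed. Total skipped labels = 18 × 138 + 2 × 8 = 2500.
Non-drop label index = 2496451 + 2500 = 2498951; at 30 labels/s that is 23:08:18:11, i.e. DF 23:08:18;11.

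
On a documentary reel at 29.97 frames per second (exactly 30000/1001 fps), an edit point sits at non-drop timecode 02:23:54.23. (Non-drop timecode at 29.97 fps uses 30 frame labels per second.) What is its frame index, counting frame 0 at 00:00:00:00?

Total seconds to the label: (2 × 3600 + 23 × 60 + 54) = 8634.
Frame index = 8634 × 30 + 23 = 259043.

frame 259043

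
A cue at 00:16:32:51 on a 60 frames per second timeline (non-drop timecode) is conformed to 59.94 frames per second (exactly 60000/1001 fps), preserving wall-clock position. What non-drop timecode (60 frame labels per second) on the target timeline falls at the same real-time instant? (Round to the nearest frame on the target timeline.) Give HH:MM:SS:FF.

00:16:31:51

Source frame index: (0×3600 + 16×60 + 32) × 60 + 51 = 59571.
Real time: 59571 / (60) = 19857/20 s.
Target frame: (19857/20) × (60000/1001) = 59571000/1001 ≈ 59511.489 → 59511.
At 60 labels/s: frame 59511 → 00:16:31:51.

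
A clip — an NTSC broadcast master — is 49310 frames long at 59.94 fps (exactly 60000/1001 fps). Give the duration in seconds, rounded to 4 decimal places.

822.6552 seconds

Running time = 49310 × 1001/60000 = 4935931/6000 s ≈ 822.6552 s.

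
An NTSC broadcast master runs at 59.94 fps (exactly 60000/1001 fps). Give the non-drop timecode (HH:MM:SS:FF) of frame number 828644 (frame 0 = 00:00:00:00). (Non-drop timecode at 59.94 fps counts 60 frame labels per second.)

828644 ÷ 60 = 13810 full seconds, remainder 44 frames.
13810 s = 3 h 50 min 10 s.
Timecode: 03:50:10:44.

03:50:10:44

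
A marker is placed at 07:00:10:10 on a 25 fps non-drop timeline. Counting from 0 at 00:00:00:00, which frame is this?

Total seconds to the label: (7 × 3600 + 0 × 60 + 10) = 25210.
Frame index = 25210 × 25 + 10 = 630260.

frame 630260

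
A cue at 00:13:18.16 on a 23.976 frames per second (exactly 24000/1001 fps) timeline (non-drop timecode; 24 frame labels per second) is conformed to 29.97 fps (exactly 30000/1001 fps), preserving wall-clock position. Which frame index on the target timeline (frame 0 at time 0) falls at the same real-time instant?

frame 23960

Source frame index: (0×3600 + 13×60 + 18) × 24 + 16 = 19168.
Real time: 19168 / (24000/1001) = 599599/750 s.
Target frame: (599599/750) × (30000/1001) = 23960.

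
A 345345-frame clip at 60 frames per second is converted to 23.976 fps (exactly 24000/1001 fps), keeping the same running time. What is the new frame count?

Target frames = source frames × (target rate / source rate) = 345345 × (24000/1001)/(60) = 345345 × 400/1001 = 138000.

138000 frames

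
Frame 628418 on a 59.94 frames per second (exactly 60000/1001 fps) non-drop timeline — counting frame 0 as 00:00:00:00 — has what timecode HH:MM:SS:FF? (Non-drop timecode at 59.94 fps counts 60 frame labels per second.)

628418 ÷ 60 = 10473 full seconds, remainder 38 frames.
10473 s = 2 h 54 min 33 s.
Timecode: 02:54:33:38.

02:54:33:38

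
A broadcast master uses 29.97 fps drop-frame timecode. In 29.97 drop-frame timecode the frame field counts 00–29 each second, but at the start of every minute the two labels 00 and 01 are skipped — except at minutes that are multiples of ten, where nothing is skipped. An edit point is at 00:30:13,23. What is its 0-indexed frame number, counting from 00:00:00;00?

Complete 10-minute blocks: 3, each 17982 frames → 53946.
Remaining 0 whole minutes in the current block: 0 frames.
Within the current minute: 13 × 30 + 23 = 413. Total = 53946 + 0 + 413 = 54359.

54359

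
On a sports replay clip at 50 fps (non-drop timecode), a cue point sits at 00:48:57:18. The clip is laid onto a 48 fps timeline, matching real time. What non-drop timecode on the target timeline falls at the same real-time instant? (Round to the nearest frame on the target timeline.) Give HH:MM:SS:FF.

00:48:57:17

Source frame index: (0×3600 + 48×60 + 57) × 50 + 18 = 146868.
Real time: 146868 / (50) = 73434/25 s.
Target frame: (73434/25) × (48) = 3524832/25 ≈ 140993.280 → 140993.
At 48 labels/s: frame 140993 → 00:48:57:17.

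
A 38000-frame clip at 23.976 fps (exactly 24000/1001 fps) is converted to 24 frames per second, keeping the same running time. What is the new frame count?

Target frames = source frames × (target rate / source rate) = 38000 × (24)/(24000/1001) = 38000 × 1001/1000 = 38038.

38038 frames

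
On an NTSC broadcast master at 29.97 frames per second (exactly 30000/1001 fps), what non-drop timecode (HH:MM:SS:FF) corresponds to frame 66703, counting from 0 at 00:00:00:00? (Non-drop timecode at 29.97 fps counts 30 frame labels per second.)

66703 ÷ 30 = 2223 full seconds, remainder 13 frames.
2223 s = 0 h 37 min 3 s.
Timecode: 00:37:03:13.

00:37:03:13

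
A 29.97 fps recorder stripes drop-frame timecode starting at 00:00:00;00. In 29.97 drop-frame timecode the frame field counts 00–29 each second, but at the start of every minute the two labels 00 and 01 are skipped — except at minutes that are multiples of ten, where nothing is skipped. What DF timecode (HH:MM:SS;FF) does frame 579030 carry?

Each 10-minute DF block holds 10 × 60 × 30 − 9 × 2 = 17982 frames. 579030 ÷ 17982 → 32 full blocks, remainder 3606.
Within the partial block the first minute is 1800 frames and each further minute 1798, so 2 further minute boundaries passed. Total skipped labels = 18 × 32 + 2 × 2 = 580.
Non-drop label index = 579030 + 580 = 579610; at 30 labels/s that is 05:22:00:10, i.e. DF 05:22:00;10.

05:22:00;10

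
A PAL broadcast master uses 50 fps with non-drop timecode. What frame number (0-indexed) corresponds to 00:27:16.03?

Total seconds to the label: (0 × 3600 + 27 × 60 + 16) = 1636.
Frame index = 1636 × 50 + 3 = 81803.

81803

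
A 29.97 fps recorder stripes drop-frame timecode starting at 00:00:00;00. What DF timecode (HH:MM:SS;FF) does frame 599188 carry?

05:33:12;28

Ten DF minutes hold 17982 frames, so frame 599188 lies in block 33 (frames 593406–611387) with 5782 frames into that block.
The block's first minute is 1800 frames and the rest 1798 each; 5782 frames reaches minute 3, so 33 × 18 + 3 × 2 = 600 labels have been skipped so far.
Adding those back, label number 599188 + 600 = 599788 at 30 labels/s is 19992 s + 28 f = 5 h 33 min 12 s frame 28, i.e. 05:33:12;28.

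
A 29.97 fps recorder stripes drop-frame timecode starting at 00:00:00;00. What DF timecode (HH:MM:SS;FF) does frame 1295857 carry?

Ten DF minutes hold 17982 frames, so frame 1295857 lies in block 72 (frames 1294704–1312685) with 1153 frames into that block.
The block's first minute is 1800 frames and the rest 1798 each; 1153 frames reaches minute 0, so 72 × 18 + 0 × 2 = 1296 labels have been skipped so far.
Adding those back, label number 1295857 + 1296 = 1297153 at 30 labels/s is 43238 s + 13 f = 12 h 0 min 38 s frame 13, i.e. 12:00:38;13.

12:00:38;13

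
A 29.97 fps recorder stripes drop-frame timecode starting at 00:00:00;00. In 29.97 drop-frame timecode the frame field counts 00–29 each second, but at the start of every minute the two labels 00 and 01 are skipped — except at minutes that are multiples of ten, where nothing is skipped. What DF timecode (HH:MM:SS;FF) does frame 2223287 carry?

20:36:23;23

Ten DF minutes hold 17982 frames, so frame 2223287 lies in block 123 (frames 2211786–2229767) with 11501 frames into that block.
The block's first minute is 1800 frames and the rest 1798 each; 11501 frames reaches minute 6, so 123 × 18 + 6 × 2 = 2226 labels have been skipped so far.
Adding those back, label number 2223287 + 2226 = 2225513 at 30 labels/s is 74183 s + 23 f = 20 h 36 min 23 s frame 23, i.e. 20:36:23;23.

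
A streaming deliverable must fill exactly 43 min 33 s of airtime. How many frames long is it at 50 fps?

130650 frames

43 min 33 s = 2613 s.
Frames = 2613 × 50 = 130650.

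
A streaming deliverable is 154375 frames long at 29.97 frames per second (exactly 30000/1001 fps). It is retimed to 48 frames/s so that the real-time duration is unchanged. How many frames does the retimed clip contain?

247247 frames

Target frames = source frames × (target rate / source rate) = 154375 × (48)/(30000/1001) = 154375 × 1001/625 = 247247.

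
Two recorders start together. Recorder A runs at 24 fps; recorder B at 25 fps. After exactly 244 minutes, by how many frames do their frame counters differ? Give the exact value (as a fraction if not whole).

244 min = 14640 s.
A emits 24 × 14640 = 351360 frames; B emits 25 × 14640 = 366000.
Difference = 14640 frames; B is ahead of A.

14640 frames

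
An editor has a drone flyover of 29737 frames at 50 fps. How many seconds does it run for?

Running time = 29737 / (50) = 594.74 s.

594.74 seconds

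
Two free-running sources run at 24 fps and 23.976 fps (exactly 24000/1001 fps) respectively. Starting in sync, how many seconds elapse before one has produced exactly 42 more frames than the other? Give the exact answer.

1751.75 seconds

The gap grows by |24000/1001 − 24| = 24/1001 frames per second.
Time for a 42-frame gap: 42 ÷ (24/1001) = 1751.75 s.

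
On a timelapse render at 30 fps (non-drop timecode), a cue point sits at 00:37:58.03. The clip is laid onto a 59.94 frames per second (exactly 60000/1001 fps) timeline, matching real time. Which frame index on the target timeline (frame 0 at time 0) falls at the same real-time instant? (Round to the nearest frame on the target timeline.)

frame 136549

Source frame index: (0×3600 + 37×60 + 58) × 30 + 3 = 68343.
Real time: 68343 / (30) = 22781/10 s.
Target frame: (22781/10) × (60000/1001) = 12426000/91 ≈ 136549.451 → 136549.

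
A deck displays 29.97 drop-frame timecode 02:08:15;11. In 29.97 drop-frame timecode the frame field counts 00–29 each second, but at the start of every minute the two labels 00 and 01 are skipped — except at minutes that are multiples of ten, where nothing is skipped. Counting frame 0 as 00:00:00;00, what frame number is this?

Complete 10-minute blocks: 12, each 17982 frames → 215784.
Remaining 8 whole minutes in the current block: 1800 + 7 × 1798 = 14386 frames.
Within the current minute: 15 × 30 + 11 − 2 = 459 (labels ;00/;01 skipped at this minute). Total = 215784 + 14386 + 459 = 230629.

230629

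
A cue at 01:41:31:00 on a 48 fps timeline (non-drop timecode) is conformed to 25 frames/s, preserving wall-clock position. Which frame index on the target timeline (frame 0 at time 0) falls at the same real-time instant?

frame 152275

Source frame index: (1×3600 + 41×60 + 31) × 48 + 0 = 292368.
Real time: 292368 / (48) = 6091 s.
Target frame: (6091) × (25) = 152275.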